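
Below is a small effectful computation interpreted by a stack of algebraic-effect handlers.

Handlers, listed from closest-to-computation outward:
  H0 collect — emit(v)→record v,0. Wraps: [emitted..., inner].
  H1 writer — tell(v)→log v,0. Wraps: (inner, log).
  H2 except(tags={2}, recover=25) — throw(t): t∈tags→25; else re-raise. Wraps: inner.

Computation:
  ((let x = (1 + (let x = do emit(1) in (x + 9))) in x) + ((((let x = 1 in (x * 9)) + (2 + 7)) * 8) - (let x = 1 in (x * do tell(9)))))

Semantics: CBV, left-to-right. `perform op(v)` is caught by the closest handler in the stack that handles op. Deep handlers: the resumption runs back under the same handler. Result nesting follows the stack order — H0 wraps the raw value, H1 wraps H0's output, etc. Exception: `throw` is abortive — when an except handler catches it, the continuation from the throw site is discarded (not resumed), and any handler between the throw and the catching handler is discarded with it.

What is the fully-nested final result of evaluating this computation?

Evaluation trace:
emit(1) @ H0 ⇒ out+=1
tell(9) @ H1 ⇒ log+=9
H0 returns [1, 154]
H1 returns ([1, 154], (9))
H2 returns ([1, 154], (9))
= ([1, 154], (9))

Answer: ([1, 154], (9))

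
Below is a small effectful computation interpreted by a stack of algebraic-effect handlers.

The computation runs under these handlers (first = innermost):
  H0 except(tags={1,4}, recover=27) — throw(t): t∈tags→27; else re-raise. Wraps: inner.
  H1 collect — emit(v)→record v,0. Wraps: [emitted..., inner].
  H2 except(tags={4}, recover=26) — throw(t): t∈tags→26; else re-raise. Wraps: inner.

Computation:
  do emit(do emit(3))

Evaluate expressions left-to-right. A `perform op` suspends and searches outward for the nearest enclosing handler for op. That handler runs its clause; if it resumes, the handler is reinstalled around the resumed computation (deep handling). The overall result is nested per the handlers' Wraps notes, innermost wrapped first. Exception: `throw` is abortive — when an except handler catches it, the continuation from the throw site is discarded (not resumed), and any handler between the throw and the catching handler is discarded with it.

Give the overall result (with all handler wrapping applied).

Working:
emit(3) @ H1 ⇒ out+=3
emit(0) @ H1 ⇒ out+=0
H0 returns 0
H1 returns [3, 0, 0]
H2 returns [3, 0, 0]
= [3, 0, 0]

Answer: [3, 0, 0]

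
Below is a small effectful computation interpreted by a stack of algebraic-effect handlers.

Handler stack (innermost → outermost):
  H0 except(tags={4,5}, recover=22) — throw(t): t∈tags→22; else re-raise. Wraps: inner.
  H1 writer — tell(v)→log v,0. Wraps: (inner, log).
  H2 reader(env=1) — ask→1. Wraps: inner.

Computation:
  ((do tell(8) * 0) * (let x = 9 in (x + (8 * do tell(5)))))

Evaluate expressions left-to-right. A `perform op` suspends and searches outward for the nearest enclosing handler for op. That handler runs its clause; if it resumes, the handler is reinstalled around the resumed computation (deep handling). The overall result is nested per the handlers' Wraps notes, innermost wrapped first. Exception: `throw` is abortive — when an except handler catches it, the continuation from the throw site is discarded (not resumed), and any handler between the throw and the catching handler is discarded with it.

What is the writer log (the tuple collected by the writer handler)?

Step-by-step:
tell(8) @ H1 ⇒ log+=8
tell(5) @ H1 ⇒ log+=5
H0 returns 0
H1 returns (0, (8, 5))
H2 returns (0, (8, 5))
= (0, (8, 5))

Answer: (8, 5)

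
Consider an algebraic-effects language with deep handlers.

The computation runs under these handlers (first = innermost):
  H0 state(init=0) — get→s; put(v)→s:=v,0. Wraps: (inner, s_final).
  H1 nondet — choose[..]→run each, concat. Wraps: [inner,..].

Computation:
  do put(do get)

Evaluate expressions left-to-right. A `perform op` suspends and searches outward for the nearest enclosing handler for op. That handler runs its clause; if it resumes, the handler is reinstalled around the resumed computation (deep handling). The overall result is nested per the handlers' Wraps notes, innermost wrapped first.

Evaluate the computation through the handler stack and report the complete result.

Answer: [(0, 0)]

Evaluation trace:
get @ H0 ⇒ 0
put(0) @ H0 ⇒ s:=0
H0 returns (0, 0)
H1 returns [(0, 0)]
= [(0, 0)]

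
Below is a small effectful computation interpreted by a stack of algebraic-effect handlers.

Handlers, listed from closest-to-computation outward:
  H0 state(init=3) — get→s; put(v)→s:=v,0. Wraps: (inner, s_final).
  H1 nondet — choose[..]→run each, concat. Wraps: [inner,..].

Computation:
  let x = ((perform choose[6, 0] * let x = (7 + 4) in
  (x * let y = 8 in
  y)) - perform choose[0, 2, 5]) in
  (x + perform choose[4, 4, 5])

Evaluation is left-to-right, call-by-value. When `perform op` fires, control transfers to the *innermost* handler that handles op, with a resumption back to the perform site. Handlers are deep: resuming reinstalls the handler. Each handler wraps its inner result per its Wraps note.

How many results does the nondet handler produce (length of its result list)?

Evaluation trace:
choose[6, 0] @ H1
  branch[0] choose=6:
    choose[0, 2, 5] @ H1
      branch[0] choose=0:
        choose[4, 4, 5] @ H1
          branch[0] choose=4:
            H0 returns (532, 3)
            H1 returns [(532, 3)]
          branch[1] choose=4:
            H0 returns (532, 3)
            H1 returns [(532, 3)]
          branch[2] choose=5:
            H0 returns (533, 3)
            H1 returns [(533, 3)]
      branch[1] choose=2:
        choose[4, 4, 5] @ H1
          branch[0] choose=4:
            H0 returns (530, 3)
            H1 returns [(530, 3)]
          branch[1] choose=4:
            H0 returns (530, 3)
            H1 returns [(530, 3)]
          branch[2] choose=5:
            H0 returns (531, 3)
            H1 returns [(531, 3)]
      branch[2] choose=5:
        choose[4, 4, 5] @ H1
          branch[0] choose=4:
            H0 returns (527, 3)
            H1 returns [(527, 3)]
          branch[1] choose=4:
            H0 returns (527, 3)
            H1 returns [(527, 3)]
          branch[2] choose=5:
            H0 returns (528, 3)
            H1 returns [(528, 3)]
  branch[1] choose=0:
    choose[0, 2, 5] @ H1
      branch[0] choose=0:
        choose[4, 4, 5] @ H1
          branch[0] choose=4:
            H0 returns (4, 3)
            H1 returns [(4, 3)]
          branch[1] choose=4:
            H0 returns (4, 3)
            H1 returns [(4, 3)]
          branch[2] choose=5:
            H0 returns (5, 3)
            H1 returns [(5, 3)]
      branch[1] choose=2:
        choose[4, 4, 5] @ H1
          branch[0] choose=4:
            H0 returns (2, 3)
            H1 returns [(2, 3)]
          branch[1] choose=4:
            H0 returns (2, 3)
            H1 returns [(2, 3)]
          branch[2] choose=5:
            H0 returns (3, 3)
            H1 returns [(3, 3)]
      branch[2] choose=5:
        choose[4, 4, 5] @ H1
          branch[0] choose=4:
            H0 returns (-1, 3)
            H1 returns [(-1, 3)]
          branch[1] choose=4:
            H0 returns (-1, 3)
            H1 returns [(-1, 3)]
          branch[2] choose=5:
            H0 returns (0, 3)
            H1 returns [(0, 3)]
= [(532, 3), (532, 3), (533, 3), (530, 3), (530, 3), (531, 3), (527, 3), (527, 3), (528, 3), (4, 3), (4, 3), (5, 3), (2, 3), (2, 3), (3, 3), (-1, 3), (-1, 3), (0, 3)]

Answer: 18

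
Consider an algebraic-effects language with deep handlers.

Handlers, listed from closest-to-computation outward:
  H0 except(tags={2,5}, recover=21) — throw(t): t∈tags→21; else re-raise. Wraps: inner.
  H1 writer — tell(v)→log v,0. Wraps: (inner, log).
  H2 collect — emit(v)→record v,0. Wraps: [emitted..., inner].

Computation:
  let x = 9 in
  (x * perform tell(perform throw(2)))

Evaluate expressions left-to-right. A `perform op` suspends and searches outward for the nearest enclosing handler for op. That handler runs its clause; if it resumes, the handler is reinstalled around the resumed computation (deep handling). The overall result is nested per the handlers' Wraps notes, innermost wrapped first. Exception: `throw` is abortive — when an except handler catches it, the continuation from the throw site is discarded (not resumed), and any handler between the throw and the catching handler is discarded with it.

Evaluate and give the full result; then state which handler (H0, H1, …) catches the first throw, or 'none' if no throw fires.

Working:
throw(2) @ H0 caught ⇒ 21
H1 returns (21, ())
H2 returns [(21, ())]
= [(21, ())]

Answer: [(21, ())] ; first throw caught by: H0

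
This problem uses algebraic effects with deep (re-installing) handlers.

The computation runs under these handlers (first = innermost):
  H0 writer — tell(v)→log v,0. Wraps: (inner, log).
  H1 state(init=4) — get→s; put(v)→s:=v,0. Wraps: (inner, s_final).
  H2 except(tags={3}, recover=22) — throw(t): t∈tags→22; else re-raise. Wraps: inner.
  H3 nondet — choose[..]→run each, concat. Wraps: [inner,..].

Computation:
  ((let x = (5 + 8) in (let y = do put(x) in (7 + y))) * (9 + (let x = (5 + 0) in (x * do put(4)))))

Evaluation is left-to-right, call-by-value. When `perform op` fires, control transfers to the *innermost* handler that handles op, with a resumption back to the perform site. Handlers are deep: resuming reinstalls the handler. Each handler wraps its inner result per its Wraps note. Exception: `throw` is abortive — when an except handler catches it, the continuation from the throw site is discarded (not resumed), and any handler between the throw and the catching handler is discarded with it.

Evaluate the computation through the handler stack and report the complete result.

Evaluation trace:
put(13) @ H1 ⇒ s:=13
put(4) @ H1 ⇒ s:=4
H0 returns (63, ())
H1 returns ((63, ()), 4)
H2 returns ((63, ()), 4)
H3 returns [((63, ()), 4)]
= [((63, ()), 4)]

Answer: [((63, ()), 4)]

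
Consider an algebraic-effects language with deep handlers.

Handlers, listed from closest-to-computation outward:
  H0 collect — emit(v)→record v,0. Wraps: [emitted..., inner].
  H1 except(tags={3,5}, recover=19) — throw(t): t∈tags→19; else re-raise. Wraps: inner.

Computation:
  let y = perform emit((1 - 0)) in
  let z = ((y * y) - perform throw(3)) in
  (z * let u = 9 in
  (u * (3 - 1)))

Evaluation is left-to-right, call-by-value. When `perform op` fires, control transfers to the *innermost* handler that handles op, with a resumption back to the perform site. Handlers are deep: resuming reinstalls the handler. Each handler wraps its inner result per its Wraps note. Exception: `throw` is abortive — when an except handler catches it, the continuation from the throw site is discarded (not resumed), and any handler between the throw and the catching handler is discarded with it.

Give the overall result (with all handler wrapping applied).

Step-by-step:
emit(1) @ H0 ⇒ out+=1
throw(3) @ H1 caught ⇒ 19
= 19

Answer: 19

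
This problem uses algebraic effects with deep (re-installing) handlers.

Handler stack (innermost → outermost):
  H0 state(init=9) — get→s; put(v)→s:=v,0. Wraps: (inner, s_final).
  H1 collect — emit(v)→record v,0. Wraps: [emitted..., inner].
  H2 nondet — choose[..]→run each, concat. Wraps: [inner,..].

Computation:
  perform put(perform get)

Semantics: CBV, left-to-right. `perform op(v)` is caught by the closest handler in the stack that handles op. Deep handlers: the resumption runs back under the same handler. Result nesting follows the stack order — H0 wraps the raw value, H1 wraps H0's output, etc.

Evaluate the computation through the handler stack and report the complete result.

Evaluation trace:
get @ H0 ⇒ 9
put(9) @ H0 ⇒ s:=9
H0 returns (0, 9)
H1 returns [(0, 9)]
H2 returns [[(0, 9)]]
= [[(0, 9)]]

Answer: [[(0, 9)]]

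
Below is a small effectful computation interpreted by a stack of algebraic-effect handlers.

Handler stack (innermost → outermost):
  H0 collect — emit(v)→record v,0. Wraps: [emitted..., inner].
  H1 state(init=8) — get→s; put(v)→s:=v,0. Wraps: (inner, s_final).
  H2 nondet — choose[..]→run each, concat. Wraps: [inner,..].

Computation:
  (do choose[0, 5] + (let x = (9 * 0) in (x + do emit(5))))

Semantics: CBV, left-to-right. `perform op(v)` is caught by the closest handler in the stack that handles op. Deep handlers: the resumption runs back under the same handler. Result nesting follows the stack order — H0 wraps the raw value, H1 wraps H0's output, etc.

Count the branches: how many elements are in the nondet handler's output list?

Working:
choose[0, 5] @ H2
  branch[0] choose=0:
    emit(5) @ H0 ⇒ out+=5
    H0 returns [5, 0]
    H1 returns ([5, 0], 8)
    H2 returns [([5, 0], 8)]
  branch[1] choose=5:
    emit(5) @ H0 ⇒ out+=5
    H0 returns [5, 5]
    H1 returns ([5, 5], 8)
    H2 returns [([5, 5], 8)]
= [([5, 0], 8), ([5, 5], 8)]

Answer: 2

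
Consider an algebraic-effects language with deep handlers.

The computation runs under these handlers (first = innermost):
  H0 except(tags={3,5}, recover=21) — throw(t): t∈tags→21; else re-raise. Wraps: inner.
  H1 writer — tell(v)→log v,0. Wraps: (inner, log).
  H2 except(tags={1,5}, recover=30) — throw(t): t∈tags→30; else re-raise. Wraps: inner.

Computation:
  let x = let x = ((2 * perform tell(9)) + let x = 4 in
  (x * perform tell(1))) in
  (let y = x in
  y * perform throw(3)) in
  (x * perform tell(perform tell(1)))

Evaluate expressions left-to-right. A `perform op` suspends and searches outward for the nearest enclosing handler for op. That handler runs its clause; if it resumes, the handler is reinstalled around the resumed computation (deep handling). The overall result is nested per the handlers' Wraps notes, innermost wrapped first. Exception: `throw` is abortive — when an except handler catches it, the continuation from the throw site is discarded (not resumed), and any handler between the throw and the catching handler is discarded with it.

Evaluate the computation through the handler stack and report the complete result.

Working:
tell(9) @ H1 ⇒ log+=9
tell(1) @ H1 ⇒ log+=1
throw(3) @ H0 caught ⇒ 21
H1 returns (21, (9, 1))
H2 returns (21, (9, 1))
= (21, (9, 1))

Answer: (21, (9, 1))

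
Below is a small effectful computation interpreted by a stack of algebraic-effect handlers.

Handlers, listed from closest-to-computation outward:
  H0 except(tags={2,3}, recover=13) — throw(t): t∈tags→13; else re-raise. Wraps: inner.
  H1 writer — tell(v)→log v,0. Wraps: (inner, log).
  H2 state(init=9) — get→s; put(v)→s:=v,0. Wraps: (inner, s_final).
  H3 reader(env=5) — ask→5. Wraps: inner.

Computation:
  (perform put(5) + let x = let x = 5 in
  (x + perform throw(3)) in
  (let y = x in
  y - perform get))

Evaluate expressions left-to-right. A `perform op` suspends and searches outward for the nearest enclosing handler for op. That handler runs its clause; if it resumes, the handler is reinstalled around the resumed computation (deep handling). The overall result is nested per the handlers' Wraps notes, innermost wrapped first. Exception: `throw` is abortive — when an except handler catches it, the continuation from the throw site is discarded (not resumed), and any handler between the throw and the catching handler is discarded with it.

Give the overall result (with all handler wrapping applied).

Working:
put(5) @ H2 ⇒ s:=5
throw(3) @ H0 caught ⇒ 13
H1 returns (13, ())
H2 returns ((13, ()), 5)
H3 returns ((13, ()), 5)
= ((13, ()), 5)

Answer: ((13, ()), 5)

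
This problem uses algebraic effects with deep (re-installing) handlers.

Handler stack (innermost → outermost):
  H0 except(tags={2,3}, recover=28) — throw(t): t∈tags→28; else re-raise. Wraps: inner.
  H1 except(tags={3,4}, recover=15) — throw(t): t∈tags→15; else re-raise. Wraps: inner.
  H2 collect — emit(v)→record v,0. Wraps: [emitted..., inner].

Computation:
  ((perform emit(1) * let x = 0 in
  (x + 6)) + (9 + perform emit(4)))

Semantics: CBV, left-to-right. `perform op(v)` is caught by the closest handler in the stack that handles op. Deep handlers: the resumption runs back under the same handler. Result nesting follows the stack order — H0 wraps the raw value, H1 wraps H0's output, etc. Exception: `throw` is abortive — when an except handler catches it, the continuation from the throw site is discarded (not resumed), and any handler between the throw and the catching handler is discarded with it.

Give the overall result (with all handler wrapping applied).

Evaluation trace:
emit(1) @ H2 ⇒ out+=1
emit(4) @ H2 ⇒ out+=4
H0 returns 9
H1 returns 9
H2 returns [1, 4, 9]
= [1, 4, 9]

Answer: [1, 4, 9]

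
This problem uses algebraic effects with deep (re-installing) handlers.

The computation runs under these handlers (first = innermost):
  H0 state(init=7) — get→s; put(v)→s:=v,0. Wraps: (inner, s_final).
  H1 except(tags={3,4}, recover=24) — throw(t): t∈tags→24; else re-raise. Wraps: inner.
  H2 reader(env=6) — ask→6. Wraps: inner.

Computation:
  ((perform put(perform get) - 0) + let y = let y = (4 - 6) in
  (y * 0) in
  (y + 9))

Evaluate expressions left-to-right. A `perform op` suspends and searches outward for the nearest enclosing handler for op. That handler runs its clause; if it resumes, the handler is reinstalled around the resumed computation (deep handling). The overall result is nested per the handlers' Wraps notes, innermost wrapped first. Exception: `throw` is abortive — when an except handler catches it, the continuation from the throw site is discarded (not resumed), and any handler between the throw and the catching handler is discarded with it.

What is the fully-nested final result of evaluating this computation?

Step-by-step:
get @ H0 ⇒ 7
put(7) @ H0 ⇒ s:=7
H0 returns (9, 7)
H1 returns (9, 7)
H2 returns (9, 7)
= (9, 7)

Answer: (9, 7)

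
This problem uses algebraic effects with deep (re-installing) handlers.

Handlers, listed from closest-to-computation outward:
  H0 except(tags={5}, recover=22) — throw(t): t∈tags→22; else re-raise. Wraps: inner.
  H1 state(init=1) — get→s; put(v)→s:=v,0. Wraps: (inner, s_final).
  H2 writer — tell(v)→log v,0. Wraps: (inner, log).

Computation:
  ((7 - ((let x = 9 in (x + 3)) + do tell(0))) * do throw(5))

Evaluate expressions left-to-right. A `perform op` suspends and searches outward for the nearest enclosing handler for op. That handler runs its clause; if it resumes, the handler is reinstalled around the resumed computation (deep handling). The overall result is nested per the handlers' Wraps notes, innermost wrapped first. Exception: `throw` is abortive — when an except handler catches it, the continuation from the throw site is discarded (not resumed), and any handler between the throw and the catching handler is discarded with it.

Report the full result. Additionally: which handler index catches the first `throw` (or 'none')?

Answer: ((22, 1), (0)) ; first throw caught by: H0

Working:
tell(0) @ H2 ⇒ log+=0
throw(5) @ H0 caught ⇒ 22
H1 returns (22, 1)
H2 returns ((22, 1), (0))
= ((22, 1), (0))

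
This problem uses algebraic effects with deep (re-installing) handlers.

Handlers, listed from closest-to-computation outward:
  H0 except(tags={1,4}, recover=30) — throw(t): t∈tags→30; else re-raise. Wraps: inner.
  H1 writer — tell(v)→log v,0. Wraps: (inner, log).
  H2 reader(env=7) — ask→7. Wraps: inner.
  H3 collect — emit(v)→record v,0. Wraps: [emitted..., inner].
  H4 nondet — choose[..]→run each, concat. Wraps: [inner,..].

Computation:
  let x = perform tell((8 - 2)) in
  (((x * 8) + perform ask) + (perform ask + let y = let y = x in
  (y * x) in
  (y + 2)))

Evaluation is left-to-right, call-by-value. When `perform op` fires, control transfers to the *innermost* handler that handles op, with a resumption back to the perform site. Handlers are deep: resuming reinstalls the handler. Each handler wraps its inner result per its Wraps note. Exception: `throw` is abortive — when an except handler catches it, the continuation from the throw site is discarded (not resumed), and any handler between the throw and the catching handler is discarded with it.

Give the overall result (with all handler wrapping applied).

Answer: [[(16, (6))]]

Working:
tell(6) @ H1 ⇒ log+=6
ask @ H2 ⇒ 7
ask @ H2 ⇒ 7
H0 returns 16
H1 returns (16, (6))
H2 returns (16, (6))
H3 returns [(16, (6))]
H4 returns [[(16, (6))]]
= [[(16, (6))]]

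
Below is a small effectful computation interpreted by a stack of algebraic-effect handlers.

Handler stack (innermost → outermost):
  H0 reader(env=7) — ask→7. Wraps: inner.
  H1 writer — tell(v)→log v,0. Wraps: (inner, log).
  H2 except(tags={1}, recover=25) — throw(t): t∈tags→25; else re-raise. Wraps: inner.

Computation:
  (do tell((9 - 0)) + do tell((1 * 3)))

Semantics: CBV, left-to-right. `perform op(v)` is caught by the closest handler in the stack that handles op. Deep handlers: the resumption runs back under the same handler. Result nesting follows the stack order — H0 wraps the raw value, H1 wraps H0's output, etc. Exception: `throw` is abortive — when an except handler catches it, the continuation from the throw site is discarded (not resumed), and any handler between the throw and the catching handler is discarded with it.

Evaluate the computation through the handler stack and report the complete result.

Answer: (0, (9, 3))

Step-by-step:
tell(9) @ H1 ⇒ log+=9
tell(3) @ H1 ⇒ log+=3
H0 returns 0
H1 returns (0, (9, 3))
H2 returns (0, (9, 3))
= (0, (9, 3))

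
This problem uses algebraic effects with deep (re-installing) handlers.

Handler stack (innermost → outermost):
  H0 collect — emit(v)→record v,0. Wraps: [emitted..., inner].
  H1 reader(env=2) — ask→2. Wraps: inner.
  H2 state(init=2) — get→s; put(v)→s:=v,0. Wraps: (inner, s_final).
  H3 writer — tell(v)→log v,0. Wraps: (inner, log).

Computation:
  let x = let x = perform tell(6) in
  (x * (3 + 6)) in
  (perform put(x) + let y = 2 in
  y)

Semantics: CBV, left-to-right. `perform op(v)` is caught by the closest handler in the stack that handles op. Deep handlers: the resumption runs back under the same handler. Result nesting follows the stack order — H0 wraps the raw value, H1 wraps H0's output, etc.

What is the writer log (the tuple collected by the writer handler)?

Answer: (6)

Working:
tell(6) @ H3 ⇒ log+=6
put(0) @ H2 ⇒ s:=0
H0 returns [2]
H1 returns [2]
H2 returns ([2], 0)
H3 returns (([2], 0), (6))
= (([2], 0), (6))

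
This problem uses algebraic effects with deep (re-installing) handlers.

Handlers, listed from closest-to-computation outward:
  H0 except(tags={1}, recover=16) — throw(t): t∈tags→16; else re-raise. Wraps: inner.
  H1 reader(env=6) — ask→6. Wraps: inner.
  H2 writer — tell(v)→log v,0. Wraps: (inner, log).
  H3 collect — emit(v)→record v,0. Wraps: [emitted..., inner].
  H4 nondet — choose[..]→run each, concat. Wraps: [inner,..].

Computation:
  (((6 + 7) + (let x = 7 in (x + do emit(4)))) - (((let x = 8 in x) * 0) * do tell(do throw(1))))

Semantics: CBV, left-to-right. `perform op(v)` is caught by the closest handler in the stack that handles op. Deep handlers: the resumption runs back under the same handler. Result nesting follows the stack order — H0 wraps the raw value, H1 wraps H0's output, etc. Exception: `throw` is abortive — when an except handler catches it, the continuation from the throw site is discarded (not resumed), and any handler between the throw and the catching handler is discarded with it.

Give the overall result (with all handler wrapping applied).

Evaluation trace:
emit(4) @ H3 ⇒ out+=4
throw(1) @ H0 caught ⇒ 16
H1 returns 16
H2 returns (16, ())
H3 returns [4, (16, ())]
H4 returns [[4, (16, ())]]
= [[4, (16, ())]]

Answer: [[4, (16, ())]]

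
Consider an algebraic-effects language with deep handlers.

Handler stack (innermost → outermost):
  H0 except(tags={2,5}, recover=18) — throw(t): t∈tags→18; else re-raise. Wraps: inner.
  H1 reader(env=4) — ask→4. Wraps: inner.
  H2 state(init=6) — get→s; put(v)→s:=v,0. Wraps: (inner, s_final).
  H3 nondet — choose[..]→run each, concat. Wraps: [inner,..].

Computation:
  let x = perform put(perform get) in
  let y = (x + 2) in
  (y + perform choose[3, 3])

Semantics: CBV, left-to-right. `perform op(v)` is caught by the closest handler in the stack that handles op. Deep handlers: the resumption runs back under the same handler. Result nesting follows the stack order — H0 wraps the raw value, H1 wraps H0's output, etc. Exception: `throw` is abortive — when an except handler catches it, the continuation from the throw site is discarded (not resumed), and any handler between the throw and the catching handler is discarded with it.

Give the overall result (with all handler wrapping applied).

Step-by-step:
get @ H2 ⇒ 6
put(6) @ H2 ⇒ s:=6
choose[3, 3] @ H3
  branch[0] choose=3:
    H0 returns 5
    H1 returns 5
    H2 returns (5, 6)
    H3 returns [(5, 6)]
  branch[1] choose=3:
    H0 returns 5
    H1 returns 5
    H2 returns (5, 6)
    H3 returns [(5, 6)]
= [(5, 6), (5, 6)]

Answer: [(5, 6), (5, 6)]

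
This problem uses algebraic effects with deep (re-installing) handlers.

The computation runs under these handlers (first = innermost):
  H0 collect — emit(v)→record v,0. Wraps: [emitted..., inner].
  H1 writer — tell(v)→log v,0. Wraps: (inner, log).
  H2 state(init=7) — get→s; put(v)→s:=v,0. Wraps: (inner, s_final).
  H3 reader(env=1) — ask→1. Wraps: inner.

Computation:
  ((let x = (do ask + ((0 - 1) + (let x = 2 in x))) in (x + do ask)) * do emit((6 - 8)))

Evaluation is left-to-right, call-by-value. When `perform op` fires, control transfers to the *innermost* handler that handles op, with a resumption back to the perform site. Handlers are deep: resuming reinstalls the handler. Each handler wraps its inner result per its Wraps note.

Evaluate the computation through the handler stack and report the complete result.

Evaluation trace:
ask @ H3 ⇒ 1
ask @ H3 ⇒ 1
emit(-2) @ H0 ⇒ out+=-2
H0 returns [-2, 0]
H1 returns ([-2, 0], ())
H2 returns (([-2, 0], ()), 7)
H3 returns (([-2, 0], ()), 7)
= (([-2, 0], ()), 7)

Answer: (([-2, 0], ()), 7)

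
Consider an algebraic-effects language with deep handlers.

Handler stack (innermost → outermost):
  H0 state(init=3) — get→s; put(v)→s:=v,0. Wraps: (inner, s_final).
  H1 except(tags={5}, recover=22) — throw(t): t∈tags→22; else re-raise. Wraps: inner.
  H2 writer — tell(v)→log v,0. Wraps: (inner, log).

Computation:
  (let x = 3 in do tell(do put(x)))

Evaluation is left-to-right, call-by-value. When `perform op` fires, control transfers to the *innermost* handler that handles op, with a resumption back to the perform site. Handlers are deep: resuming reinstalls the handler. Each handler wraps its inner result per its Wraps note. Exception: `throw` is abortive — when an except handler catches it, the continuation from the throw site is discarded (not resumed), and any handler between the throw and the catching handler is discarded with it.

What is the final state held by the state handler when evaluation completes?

Answer: 3

Step-by-step:
put(3) @ H0 ⇒ s:=3
tell(0) @ H2 ⇒ log+=0
H0 returns (0, 3)
H1 returns (0, 3)
H2 returns ((0, 3), (0))
= ((0, 3), (0))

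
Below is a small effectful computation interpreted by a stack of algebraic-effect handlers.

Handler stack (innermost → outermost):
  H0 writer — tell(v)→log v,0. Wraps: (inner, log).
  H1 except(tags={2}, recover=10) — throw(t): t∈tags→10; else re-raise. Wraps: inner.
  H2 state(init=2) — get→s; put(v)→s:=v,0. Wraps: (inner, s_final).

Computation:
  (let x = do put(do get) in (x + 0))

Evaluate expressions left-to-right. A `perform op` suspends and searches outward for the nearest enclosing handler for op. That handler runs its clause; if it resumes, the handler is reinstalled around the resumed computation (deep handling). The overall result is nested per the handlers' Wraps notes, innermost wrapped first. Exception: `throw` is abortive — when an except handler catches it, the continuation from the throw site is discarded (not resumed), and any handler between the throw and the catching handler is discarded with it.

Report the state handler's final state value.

Answer: 2

Evaluation trace:
get @ H2 ⇒ 2
put(2) @ H2 ⇒ s:=2
H0 returns (0, ())
H1 returns (0, ())
H2 returns ((0, ()), 2)
= ((0, ()), 2)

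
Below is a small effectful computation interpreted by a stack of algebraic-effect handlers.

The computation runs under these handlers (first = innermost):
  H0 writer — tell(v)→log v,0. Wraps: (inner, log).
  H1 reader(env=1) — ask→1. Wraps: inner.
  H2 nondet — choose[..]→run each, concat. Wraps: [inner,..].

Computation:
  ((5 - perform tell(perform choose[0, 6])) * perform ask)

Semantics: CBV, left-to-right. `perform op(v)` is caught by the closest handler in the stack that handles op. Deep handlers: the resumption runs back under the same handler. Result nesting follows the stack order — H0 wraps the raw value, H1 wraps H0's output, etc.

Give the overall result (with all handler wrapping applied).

Working:
choose[0, 6] @ H2
  branch[0] choose=0:
    tell(0) @ H0 ⇒ log+=0
    ask @ H1 ⇒ 1
    H0 returns (5, (0))
    H1 returns (5, (0))
    H2 returns [(5, (0))]
  branch[1] choose=6:
    tell(6) @ H0 ⇒ log+=6
    ask @ H1 ⇒ 1
    H0 returns (5, (6))
    H1 returns (5, (6))
    H2 returns [(5, (6))]
= [(5, (0)), (5, (6))]

Answer: [(5, (0)), (5, (6))]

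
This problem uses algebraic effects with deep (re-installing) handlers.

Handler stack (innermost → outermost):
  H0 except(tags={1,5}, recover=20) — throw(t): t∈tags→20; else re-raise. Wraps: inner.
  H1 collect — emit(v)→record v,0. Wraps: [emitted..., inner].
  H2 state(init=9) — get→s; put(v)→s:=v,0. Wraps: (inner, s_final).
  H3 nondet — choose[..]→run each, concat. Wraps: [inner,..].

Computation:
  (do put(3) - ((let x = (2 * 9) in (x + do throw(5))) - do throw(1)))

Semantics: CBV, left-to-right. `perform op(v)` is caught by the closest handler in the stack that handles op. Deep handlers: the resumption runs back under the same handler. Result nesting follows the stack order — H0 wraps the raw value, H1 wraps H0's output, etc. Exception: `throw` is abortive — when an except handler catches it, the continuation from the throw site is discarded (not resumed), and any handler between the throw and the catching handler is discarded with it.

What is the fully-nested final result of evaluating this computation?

Answer: [([20], 3)]

Working:
put(3) @ H2 ⇒ s:=3
throw(5) @ H0 caught ⇒ 20
H1 returns [20]
H2 returns ([20], 3)
H3 returns [([20], 3)]
= [([20], 3)]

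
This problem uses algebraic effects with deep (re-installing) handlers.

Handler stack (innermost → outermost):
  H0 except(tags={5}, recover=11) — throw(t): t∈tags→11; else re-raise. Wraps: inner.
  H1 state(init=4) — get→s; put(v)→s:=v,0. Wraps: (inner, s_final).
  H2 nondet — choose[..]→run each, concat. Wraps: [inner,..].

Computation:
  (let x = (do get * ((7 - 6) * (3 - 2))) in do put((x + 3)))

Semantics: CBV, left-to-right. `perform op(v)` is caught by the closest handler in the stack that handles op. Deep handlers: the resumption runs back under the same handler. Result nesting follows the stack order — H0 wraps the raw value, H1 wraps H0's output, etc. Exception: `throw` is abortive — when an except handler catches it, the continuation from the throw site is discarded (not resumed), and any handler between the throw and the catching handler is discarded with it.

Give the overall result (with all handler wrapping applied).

Answer: [(0, 7)]

Working:
get @ H1 ⇒ 4
put(7) @ H1 ⇒ s:=7
H0 returns 0
H1 returns (0, 7)
H2 returns [(0, 7)]
= [(0, 7)]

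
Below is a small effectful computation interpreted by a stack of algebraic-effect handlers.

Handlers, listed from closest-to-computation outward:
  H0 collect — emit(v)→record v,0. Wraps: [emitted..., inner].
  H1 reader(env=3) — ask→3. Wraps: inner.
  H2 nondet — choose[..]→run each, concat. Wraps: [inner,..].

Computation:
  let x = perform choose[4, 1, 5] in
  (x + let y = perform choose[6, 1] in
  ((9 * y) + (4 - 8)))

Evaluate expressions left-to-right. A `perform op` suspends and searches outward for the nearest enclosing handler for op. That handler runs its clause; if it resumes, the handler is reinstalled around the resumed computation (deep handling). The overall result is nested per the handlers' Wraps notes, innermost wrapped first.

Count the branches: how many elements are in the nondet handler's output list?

Answer: 6

Working:
choose[4, 1, 5] @ H2
  branch[0] choose=4:
    choose[6, 1] @ H2
      branch[0] choose=6:
        H0 returns [54]
        H1 returns [54]
        H2 returns [[54]]
      branch[1] choose=1:
        H0 returns [9]
        H1 returns [9]
        H2 returns [[9]]
  branch[1] choose=1:
    choose[6, 1] @ H2
      branch[0] choose=6:
        H0 returns [51]
        H1 returns [51]
        H2 returns [[51]]
      branch[1] choose=1:
        H0 returns [6]
        H1 returns [6]
        H2 returns [[6]]
  branch[2] choose=5:
    choose[6, 1] @ H2
      branch[0] choose=6:
        H0 returns [55]
        H1 returns [55]
        H2 returns [[55]]
      branch[1] choose=1:
        H0 returns [10]
        H1 returns [10]
        H2 returns [[10]]
= [[54], [9], [51], [6], [55], [10]]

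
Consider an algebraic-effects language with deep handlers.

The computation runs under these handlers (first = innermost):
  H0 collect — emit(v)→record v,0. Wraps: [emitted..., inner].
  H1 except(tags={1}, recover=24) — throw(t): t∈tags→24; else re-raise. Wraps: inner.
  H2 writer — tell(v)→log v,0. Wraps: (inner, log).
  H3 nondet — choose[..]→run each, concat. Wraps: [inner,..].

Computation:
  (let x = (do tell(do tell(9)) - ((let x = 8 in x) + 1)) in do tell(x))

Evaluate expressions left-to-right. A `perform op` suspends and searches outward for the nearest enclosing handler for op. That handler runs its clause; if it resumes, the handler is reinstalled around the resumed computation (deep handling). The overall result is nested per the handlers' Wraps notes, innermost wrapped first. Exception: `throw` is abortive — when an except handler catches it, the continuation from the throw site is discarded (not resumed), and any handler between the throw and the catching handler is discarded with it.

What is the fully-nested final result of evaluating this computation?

Answer: [([0], (9, 0, -9))]

Evaluation trace:
tell(9) @ H2 ⇒ log+=9
tell(0) @ H2 ⇒ log+=0
tell(-9) @ H2 ⇒ log+=-9
H0 returns [0]
H1 returns [0]
H2 returns ([0], (9, 0, -9))
H3 returns [([0], (9, 0, -9))]
= [([0], (9, 0, -9))]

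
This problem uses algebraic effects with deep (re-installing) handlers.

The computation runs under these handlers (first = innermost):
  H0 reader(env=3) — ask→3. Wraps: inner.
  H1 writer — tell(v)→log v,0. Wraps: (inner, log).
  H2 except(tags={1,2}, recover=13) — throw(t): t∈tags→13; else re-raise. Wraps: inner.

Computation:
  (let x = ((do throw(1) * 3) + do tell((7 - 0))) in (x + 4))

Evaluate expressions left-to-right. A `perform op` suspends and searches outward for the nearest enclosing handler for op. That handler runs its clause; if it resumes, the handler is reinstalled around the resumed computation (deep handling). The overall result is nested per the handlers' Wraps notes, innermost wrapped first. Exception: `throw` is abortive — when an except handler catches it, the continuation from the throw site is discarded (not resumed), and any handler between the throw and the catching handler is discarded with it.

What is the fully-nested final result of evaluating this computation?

Working:
throw(1) @ H2 caught ⇒ 13
= 13

Answer: 13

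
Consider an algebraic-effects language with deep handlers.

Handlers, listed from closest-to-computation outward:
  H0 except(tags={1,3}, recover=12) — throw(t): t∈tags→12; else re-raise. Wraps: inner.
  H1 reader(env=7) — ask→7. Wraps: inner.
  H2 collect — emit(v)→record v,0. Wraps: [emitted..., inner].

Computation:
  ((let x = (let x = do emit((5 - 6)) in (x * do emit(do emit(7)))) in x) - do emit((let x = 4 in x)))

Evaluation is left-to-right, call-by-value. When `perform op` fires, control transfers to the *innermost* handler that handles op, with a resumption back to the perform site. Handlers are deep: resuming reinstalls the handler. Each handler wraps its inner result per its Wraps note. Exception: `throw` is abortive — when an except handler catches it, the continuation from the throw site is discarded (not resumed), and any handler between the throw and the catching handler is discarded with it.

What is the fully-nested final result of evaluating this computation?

Evaluation trace:
emit(-1) @ H2 ⇒ out+=-1
emit(7) @ H2 ⇒ out+=7
emit(0) @ H2 ⇒ out+=0
emit(4) @ H2 ⇒ out+=4
H0 returns 0
H1 returns 0
H2 returns [-1, 7, 0, 4, 0]
= [-1, 7, 0, 4, 0]

Answer: [-1, 7, 0, 4, 0]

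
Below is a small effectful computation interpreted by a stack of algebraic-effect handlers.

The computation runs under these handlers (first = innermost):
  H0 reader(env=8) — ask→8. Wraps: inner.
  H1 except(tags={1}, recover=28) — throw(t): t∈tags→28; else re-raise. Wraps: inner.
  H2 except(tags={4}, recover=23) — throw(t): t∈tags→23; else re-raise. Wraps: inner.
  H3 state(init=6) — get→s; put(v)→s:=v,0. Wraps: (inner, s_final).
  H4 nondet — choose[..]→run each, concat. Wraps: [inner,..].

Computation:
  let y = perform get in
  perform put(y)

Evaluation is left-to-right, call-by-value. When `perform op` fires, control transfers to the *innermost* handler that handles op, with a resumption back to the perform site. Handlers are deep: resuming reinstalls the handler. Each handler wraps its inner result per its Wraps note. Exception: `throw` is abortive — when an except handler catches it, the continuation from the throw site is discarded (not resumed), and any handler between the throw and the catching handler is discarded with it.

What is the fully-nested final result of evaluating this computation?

Step-by-step:
get @ H3 ⇒ 6
put(6) @ H3 ⇒ s:=6
H0 returns 0
H1 returns 0
H2 returns 0
H3 returns (0, 6)
H4 returns [(0, 6)]
= [(0, 6)]

Answer: [(0, 6)]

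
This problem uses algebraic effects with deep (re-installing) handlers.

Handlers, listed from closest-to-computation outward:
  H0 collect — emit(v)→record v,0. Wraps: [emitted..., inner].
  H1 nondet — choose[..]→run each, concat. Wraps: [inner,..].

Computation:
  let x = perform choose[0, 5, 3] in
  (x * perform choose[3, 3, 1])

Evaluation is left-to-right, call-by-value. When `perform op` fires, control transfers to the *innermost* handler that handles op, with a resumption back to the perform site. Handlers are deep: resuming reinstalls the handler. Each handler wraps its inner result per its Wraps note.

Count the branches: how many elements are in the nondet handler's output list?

Working:
choose[0, 5, 3] @ H1
  branch[0] choose=0:
    choose[3, 3, 1] @ H1
      branch[0] choose=3:
        H0 returns [0]
        H1 returns [[0]]
      branch[1] choose=3:
        H0 returns [0]
        H1 returns [[0]]
      branch[2] choose=1:
        H0 returns [0]
        H1 returns [[0]]
  branch[1] choose=5:
    choose[3, 3, 1] @ H1
      branch[0] choose=3:
        H0 returns [15]
        H1 returns [[15]]
      branch[1] choose=3:
        H0 returns [15]
        H1 returns [[15]]
      branch[2] choose=1:
        H0 returns [5]
        H1 returns [[5]]
  branch[2] choose=3:
    choose[3, 3, 1] @ H1
      branch[0] choose=3:
        H0 returns [9]
        H1 returns [[9]]
      branch[1] choose=3:
        H0 returns [9]
        H1 returns [[9]]
      branch[2] choose=1:
        H0 returns [3]
        H1 returns [[3]]
= [[0], [0], [0], [15], [15], [5], [9], [9], [3]]

Answer: 9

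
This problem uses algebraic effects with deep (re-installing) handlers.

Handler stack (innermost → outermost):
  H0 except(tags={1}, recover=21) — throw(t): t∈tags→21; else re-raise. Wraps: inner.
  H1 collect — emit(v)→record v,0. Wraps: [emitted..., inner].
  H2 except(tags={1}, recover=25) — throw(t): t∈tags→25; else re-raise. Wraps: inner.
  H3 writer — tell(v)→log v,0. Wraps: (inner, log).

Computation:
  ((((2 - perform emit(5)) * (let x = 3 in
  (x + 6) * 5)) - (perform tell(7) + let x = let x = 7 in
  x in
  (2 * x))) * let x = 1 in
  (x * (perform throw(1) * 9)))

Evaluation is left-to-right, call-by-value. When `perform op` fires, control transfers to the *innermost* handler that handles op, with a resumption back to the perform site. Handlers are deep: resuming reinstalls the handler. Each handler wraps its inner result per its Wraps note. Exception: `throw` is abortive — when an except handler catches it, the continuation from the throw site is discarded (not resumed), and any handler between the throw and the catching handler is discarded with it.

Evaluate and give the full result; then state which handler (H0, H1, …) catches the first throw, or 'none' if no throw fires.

Working:
emit(5) @ H1 ⇒ out+=5
tell(7) @ H3 ⇒ log+=7
throw(1) @ H0 caught ⇒ 21
H1 returns [5, 21]
H2 returns [5, 21]
H3 returns ([5, 21], (7))
= ([5, 21], (7))

Answer: ([5, 21], (7)) ; first throw caught by: H0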